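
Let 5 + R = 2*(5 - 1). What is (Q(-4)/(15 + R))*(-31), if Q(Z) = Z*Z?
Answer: -248/9 ≈ -27.556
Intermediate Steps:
Q(Z) = Z**2
R = 3 (R = -5 + 2*(5 - 1) = -5 + 2*4 = -5 + 8 = 3)
(Q(-4)/(15 + R))*(-31) = ((-4)**2/(15 + 3))*(-31) = (16/18)*(-31) = ((1/18)*16)*(-31) = (8/9)*(-31) = -248/9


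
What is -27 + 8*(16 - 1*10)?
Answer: 21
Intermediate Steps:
-27 + 8*(16 - 1*10) = -27 + 8*(16 - 10) = -27 + 8*6 = -27 + 48 = 21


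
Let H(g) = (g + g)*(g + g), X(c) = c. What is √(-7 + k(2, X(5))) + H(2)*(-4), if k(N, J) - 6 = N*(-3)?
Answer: -64 + I*√7 ≈ -64.0 + 2.6458*I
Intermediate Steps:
k(N, J) = 6 - 3*N (k(N, J) = 6 + N*(-3) = 6 - 3*N)
H(g) = 4*g² (H(g) = (2*g)*(2*g) = 4*g²)
√(-7 + k(2, X(5))) + H(2)*(-4) = √(-7 + (6 - 3*2)) + (4*2²)*(-4) = √(-7 + (6 - 6)) + (4*4)*(-4) = √(-7 + 0) + 16*(-4) = √(-7) - 64 = I*√7 - 64 = -64 + I*√7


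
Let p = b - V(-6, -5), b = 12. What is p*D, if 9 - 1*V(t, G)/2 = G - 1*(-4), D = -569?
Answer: 4552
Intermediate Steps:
V(t, G) = 10 - 2*G (V(t, G) = 18 - 2*(G - 1*(-4)) = 18 - 2*(G + 4) = 18 - 2*(4 + G) = 18 + (-8 - 2*G) = 10 - 2*G)
p = -8 (p = 12 - (10 - 2*(-5)) = 12 - (10 + 10) = 12 - 1*20 = 12 - 20 = -8)
p*D = -8*(-569) = 4552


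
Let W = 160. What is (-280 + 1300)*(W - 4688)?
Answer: -4618560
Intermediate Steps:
(-280 + 1300)*(W - 4688) = (-280 + 1300)*(160 - 4688) = 1020*(-4528) = -4618560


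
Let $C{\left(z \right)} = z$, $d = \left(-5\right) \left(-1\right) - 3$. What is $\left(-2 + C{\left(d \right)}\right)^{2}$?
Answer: $0$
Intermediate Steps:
$d = 2$ ($d = 5 - 3 = 2$)
$\left(-2 + C{\left(d \right)}\right)^{2} = \left(-2 + 2\right)^{2} = 0^{2} = 0$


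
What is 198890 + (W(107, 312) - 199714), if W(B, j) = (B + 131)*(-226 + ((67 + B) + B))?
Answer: 12266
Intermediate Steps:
W(B, j) = (-159 + 2*B)*(131 + B) (W(B, j) = (131 + B)*(-226 + (67 + 2*B)) = (131 + B)*(-159 + 2*B) = (-159 + 2*B)*(131 + B))
198890 + (W(107, 312) - 199714) = 198890 + ((-20829 + 2*107**2 + 103*107) - 199714) = 198890 + ((-20829 + 2*11449 + 11021) - 199714) = 198890 + ((-20829 + 22898 + 11021) - 199714) = 198890 + (13090 - 199714) = 198890 - 186624 = 12266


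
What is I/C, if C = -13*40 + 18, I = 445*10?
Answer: -2225/251 ≈ -8.8645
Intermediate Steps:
I = 4450
C = -502 (C = -520 + 18 = -502)
I/C = 4450/(-502) = 4450*(-1/502) = -2225/251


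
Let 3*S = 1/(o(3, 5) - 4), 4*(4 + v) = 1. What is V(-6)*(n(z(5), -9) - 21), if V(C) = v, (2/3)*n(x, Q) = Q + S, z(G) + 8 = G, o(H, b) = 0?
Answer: 4155/32 ≈ 129.84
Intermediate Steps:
v = -15/4 (v = -4 + (1/4)*1 = -4 + 1/4 = -15/4 ≈ -3.7500)
z(G) = -8 + G
S = -1/12 (S = 1/(3*(0 - 4)) = (1/3)/(-4) = (1/3)*(-1/4) = -1/12 ≈ -0.083333)
n(x, Q) = -1/8 + 3*Q/2 (n(x, Q) = 3*(Q - 1/12)/2 = 3*(-1/12 + Q)/2 = -1/8 + 3*Q/2)
V(C) = -15/4
V(-6)*(n(z(5), -9) - 21) = -15*((-1/8 + (3/2)*(-9)) - 21)/4 = -15*((-1/8 - 27/2) - 21)/4 = -15*(-109/8 - 21)/4 = -15/4*(-277/8) = 4155/32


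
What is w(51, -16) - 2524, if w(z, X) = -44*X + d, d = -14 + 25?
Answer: -1809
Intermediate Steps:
d = 11
w(z, X) = 11 - 44*X (w(z, X) = -44*X + 11 = 11 - 44*X)
w(51, -16) - 2524 = (11 - 44*(-16)) - 2524 = (11 + 704) - 2524 = 715 - 2524 = -1809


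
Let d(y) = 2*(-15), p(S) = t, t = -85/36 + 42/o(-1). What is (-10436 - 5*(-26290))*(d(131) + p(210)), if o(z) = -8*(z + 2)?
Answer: -4551471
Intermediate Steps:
o(z) = -16 - 8*z (o(z) = -8*(2 + z) = -16 - 8*z)
t = -137/18 (t = -85/36 + 42/(-16 - 8*(-1)) = -85*1/36 + 42/(-16 + 8) = -85/36 + 42/(-8) = -85/36 + 42*(-⅛) = -85/36 - 21/4 = -137/18 ≈ -7.6111)
p(S) = -137/18
d(y) = -30
(-10436 - 5*(-26290))*(d(131) + p(210)) = (-10436 - 5*(-26290))*(-30 - 137/18) = (-10436 + 131450)*(-677/18) = 121014*(-677/18) = -4551471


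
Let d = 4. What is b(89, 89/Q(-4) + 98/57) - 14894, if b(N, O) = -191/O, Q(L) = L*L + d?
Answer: -104967242/7033 ≈ -14925.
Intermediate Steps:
Q(L) = 4 + L² (Q(L) = L*L + 4 = L² + 4 = 4 + L²)
b(89, 89/Q(-4) + 98/57) - 14894 = -191/(89/(4 + (-4)²) + 98/57) - 14894 = -191/(89/(4 + 16) + 98*(1/57)) - 14894 = -191/(89/20 + 98/57) - 14894 = -191/7033/1140 - 14894 = -191*1140/7033 - 14894 = -217740/7033 - 14894 = -104967242/7033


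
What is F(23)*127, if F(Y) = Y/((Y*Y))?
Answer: 127/23 ≈ 5.5217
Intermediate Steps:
F(Y) = 1/Y (F(Y) = Y/(Y²) = Y/Y² = 1/Y)
F(23)*127 = 127/23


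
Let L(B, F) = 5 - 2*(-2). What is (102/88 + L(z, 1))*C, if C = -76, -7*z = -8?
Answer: -8493/11 ≈ -772.09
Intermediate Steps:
z = 8/7 (z = -1/7*(-8) = 8/7 ≈ 1.1429)
L(B, F) = 9 (L(B, F) = 5 + 4 = 9)
(102/88 + L(z, 1))*C = (102/88 + 9)*(-76) = (102*(1/88) + 9)*(-76) = (51/44 + 9)*(-76) = (447/44)*(-76) = -8493/11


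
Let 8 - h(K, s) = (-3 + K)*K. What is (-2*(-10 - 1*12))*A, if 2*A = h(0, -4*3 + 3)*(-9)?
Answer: -1584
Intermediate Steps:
h(K, s) = 8 - K*(-3 + K) (h(K, s) = 8 - (-3 + K)*K = 8 - K*(-3 + K))
A = -36 (A = ((8 - 1*0² + 3*0)*(-9))/2 = ((8 - 1*0 + 0)*(-9))/2 = ((8 + 0 + 0)*(-9))/2 = (8*(-9))/2 = (½)*(-72) = -36)
(-2*(-10 - 1*12))*A = -2*(-10 - 1*12)*(-36) = -2*(-10 - 12)*(-36) = -2*(-22)*(-36) = 44*(-36) = -1584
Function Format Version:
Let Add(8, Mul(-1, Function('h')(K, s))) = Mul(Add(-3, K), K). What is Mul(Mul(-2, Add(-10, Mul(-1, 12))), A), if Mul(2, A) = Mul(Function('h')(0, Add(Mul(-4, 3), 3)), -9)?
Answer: -1584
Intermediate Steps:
Function('h')(K, s) = Add(8, Mul(-1, K, Add(-3, K))) (Function('h')(K, s) = Add(8, Mul(-1, Mul(Add(-3, K), K))) = Add(8, Mul(-1, Mul(K, Add(-3, K)))) = Add(8, Mul(-1, K, Add(-3, K))))
A = -36 (A = Mul(Rational(1, 2), Mul(Add(8, Mul(-1, Pow(0, 2)), Mul(3, 0)), -9)) = Mul(Rational(1, 2), Mul(Add(8, Mul(-1, 0), 0), -9)) = Mul(Rational(1, 2), Mul(Add(8, 0, 0), -9)) = Mul(Rational(1, 2), Mul(8, -9)) = Mul(Rational(1, 2), -72) = -36)
Mul(Mul(-2, Add(-10, Mul(-1, 12))), A) = Mul(Mul(-2, Add(-10, Mul(-1, 12))), -36) = Mul(Mul(-2, Add(-10, -12)), -36) = Mul(Mul(-2, -22), -36) = Mul(44, -36) = -1584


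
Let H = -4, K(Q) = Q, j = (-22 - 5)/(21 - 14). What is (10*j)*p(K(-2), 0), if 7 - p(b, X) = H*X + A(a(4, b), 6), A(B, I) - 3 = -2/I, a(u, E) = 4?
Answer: -1170/7 ≈ -167.14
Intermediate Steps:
j = -27/7 ≈ -3.8571
A(B, I) = 3 - 2/I
p(b, X) = 13/3 + 4*X (p(b, X) = 7 - (-4*X + (3 - 2/6)) = 7 - (-4*X + (3 - 2*⅙)) = 7 - (-4*X + (3 - ⅓)) = 7 - (-4*X + 8/3) = 7 - (8/3 - 4*X) = 7 + (-8/3 + 4*X) = 13/3 + 4*X)
(10*j)*p(K(-2), 0) = (10*(-27/7))*(13/3 + 4*0) = -270*(13/3 + 0)/7 = -270/7*13/3 = -1170/7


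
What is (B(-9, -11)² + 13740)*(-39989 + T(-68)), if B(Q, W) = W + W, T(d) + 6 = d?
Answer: -569856112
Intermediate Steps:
T(d) = -6 + d
B(Q, W) = 2*W
(B(-9, -11)² + 13740)*(-39989 + T(-68)) = ((2*(-11))² + 13740)*(-39989 + (-6 - 68)) = ((-22)² + 13740)*(-39989 - 74) = (484 + 13740)*(-40063) = 14224*(-40063) = -569856112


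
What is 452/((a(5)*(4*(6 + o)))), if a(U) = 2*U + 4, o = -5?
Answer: 113/14 ≈ 8.0714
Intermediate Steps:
a(U) = 4 + 2*U
452/((a(5)*(4*(6 + o)))) = 452/(((4 + 2*5)*(4*(6 - 5)))) = 452/(((4 + 10)*(4*1))) = 452/((14*4)) = 452/56 = 452*(1/56) = 113/14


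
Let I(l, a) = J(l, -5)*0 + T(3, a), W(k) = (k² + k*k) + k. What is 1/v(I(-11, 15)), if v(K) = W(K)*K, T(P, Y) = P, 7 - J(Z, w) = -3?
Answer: 1/63 ≈ 0.015873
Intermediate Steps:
W(k) = k + 2*k² (W(k) = (k² + k²) + k = 2*k² + k = k + 2*k²)
J(Z, w) = 10 (J(Z, w) = 7 - 1*(-3) = 7 + 3 = 10)
I(l, a) = 3 (I(l, a) = 10*0 + 3 = 0 + 3 = 3)
v(K) = K²*(1 + 2*K) (v(K) = (K*(1 + 2*K))*K = K²*(1 + 2*K))
1/v(I(-11, 15)) = 1/(3²*(1 + 2*3)) = 1/(9*(1 + 6)) = 1/(9*7) = 1/63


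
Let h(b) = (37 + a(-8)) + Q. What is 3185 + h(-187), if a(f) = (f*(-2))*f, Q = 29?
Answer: 3123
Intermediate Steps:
a(f) = -2*f² (a(f) = (-2*f)*f = -2*f²)
h(b) = -62 (h(b) = (37 - 2*(-8)²) + 29 = (37 - 2*64) + 29 = (37 - 128) + 29 = -91 + 29 = -62)
3185 + h(-187) = 3185 - 62 = 3123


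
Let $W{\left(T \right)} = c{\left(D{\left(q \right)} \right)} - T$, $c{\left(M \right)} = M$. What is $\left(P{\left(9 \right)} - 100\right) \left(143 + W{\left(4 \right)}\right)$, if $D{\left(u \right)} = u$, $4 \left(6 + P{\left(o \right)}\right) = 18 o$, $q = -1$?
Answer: $-9039$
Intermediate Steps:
$P{\left(o \right)} = -6 + \frac{9 o}{2}$ ($P{\left(o \right)} = -6 + \frac{18 o}{4} = -6 + \frac{9 o}{2}$)
$W{\left(T \right)} = -1 - T$
$\left(P{\left(9 \right)} - 100\right) \left(143 + W{\left(4 \right)}\right) = \left(\left(-6 + \frac{9}{2} \cdot 9\right) - 100\right) \left(143 - 5\right) = \left(\left(-6 + \frac{81}{2}\right) - 100\right) \left(143 - 5\right) = \left(\frac{69}{2} - 100\right) \left(143 - 5\right) = \left(- \frac{131}{2}\right) 138 = -9039$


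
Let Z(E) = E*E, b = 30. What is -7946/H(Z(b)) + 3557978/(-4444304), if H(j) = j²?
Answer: -45582447181/56248222500 ≈ -0.81038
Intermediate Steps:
Z(E) = E²
-7946/H(Z(b)) + 3557978/(-4444304) = -7946/((30²)²) + 3557978/(-4444304) = -7946/(900²) + 3557978*(-1/4444304) = -7946/810000 - 1778989/2222152 = -7946*1/810000 - 1778989/2222152 = -3973/405000 - 1778989/2222152 = -45582447181/56248222500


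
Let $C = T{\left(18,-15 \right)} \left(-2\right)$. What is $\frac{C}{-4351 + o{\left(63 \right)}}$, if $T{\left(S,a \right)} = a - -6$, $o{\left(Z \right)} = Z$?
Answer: $- \frac{9}{2144} \approx -0.0041978$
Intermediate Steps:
$T{\left(S,a \right)} = 6 + a$ ($T{\left(S,a \right)} = a + 6 = 6 + a$)
$C = 18$ ($C = \left(6 - 15\right) \left(-2\right) = \left(-9\right) \left(-2\right) = 18$)
$\frac{C}{-4351 + o{\left(63 \right)}} = \frac{18}{-4351 + 63} = \frac{18}{-4288} = 18 \left(- \frac{1}{4288}\right) = - \frac{9}{2144}$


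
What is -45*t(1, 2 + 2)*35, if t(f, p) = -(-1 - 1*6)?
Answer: -11025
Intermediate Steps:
t(f, p) = 7 (t(f, p) = -(-1 - 6) = -1*(-7) = 7)
-45*t(1, 2 + 2)*35 = -45*7*35 = -315*35 = -11025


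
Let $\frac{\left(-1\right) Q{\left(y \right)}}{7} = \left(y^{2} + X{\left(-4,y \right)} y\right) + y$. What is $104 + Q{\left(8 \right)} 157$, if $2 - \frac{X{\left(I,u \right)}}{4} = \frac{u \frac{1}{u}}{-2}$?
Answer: $-166944$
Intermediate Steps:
$X{\left(I,u \right)} = 10$ ($X{\left(I,u \right)} = 8 - 4 \frac{u \frac{1}{u}}{-2} = 8 - 4 \cdot 1 \left(- \frac{1}{2}\right) = 8 - -2 = 8 + 2 = 10$)
$Q{\left(y \right)} = - 77 y - 7 y^{2}$ ($Q{\left(y \right)} = - 7 \left(\left(y^{2} + 10 y\right) + y\right) = - 7 \left(y^{2} + 11 y\right) = - 77 y - 7 y^{2}$)
$104 + Q{\left(8 \right)} 157 = 104 + \left(-7\right) 8 \left(11 + 8\right) 157 = 104 + \left(-7\right) 8 \cdot 19 \cdot 157 = 104 - 167048 = -166944$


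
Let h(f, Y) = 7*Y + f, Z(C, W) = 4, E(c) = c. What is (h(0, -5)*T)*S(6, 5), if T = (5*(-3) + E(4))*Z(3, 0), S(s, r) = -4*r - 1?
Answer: -32340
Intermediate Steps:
S(s, r) = -1 - 4*r
h(f, Y) = f + 7*Y
T = -44 (T = (5*(-3) + 4)*4 = (-15 + 4)*4 = -11*4 = -44)
(h(0, -5)*T)*S(6, 5) = ((0 + 7*(-5))*(-44))*(-1 - 4*5) = ((0 - 35)*(-44))*(-1 - 20) = -35*(-44)*(-21) = 1540*(-21) = -32340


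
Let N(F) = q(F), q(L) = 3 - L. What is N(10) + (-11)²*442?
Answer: 53475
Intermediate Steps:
N(F) = 3 - F
N(10) + (-11)²*442 = (3 - 1*10) + (-11)²*442 = (3 - 10) + 121*442 = -7 + 53482 = 53475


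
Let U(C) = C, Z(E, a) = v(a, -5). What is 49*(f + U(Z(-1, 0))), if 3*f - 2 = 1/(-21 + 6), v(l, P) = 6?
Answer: 14651/45 ≈ 325.58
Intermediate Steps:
Z(E, a) = 6
f = 29/45 (f = ⅔ + 1/(3*(-21 + 6)) = ⅔ + (⅓)/(-15) = ⅔ + (⅓)*(-1/15) = ⅔ - 1/45 = 29/45 ≈ 0.64444)
49*(f + U(Z(-1, 0))) = 49*(29/45 + 6) = 49*(299/45) = 14651/45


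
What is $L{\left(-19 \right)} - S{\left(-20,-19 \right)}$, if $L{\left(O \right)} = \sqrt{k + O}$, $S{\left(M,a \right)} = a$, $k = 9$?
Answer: $19 + i \sqrt{10} \approx 19.0 + 3.1623 i$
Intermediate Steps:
$L{\left(O \right)} = \sqrt{9 + O}$
$L{\left(-19 \right)} - S{\left(-20,-19 \right)} = \sqrt{9 - 19} - -19 = \sqrt{-10} + 19 = i \sqrt{10} + 19 = 19 + i \sqrt{10}$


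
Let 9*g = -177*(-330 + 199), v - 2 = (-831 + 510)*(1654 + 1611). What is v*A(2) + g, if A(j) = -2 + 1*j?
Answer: 7729/3 ≈ 2576.3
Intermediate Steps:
v = -1048063 (v = 2 + (-831 + 510)*(1654 + 1611) = 2 - 321*3265 = 2 - 1048065 = -1048063)
A(j) = -2 + j
g = 7729/3 (g = (-177*(-330 + 199))/9 = (-177*(-131))/9 = (⅑)*23187 = 7729/3 ≈ 2576.3)
v*A(2) + g = -1048063*(-2 + 2) + 7729/3 = -1048063*0 + 7729/3 = 0 + 7729/3 = 7729/3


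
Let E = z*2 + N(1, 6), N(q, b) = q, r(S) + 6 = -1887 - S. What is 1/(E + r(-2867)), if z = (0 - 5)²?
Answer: 1/1025 ≈ 0.00097561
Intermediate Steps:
z = 25 (z = (-5)² = 25)
r(S) = -1893 - S (r(S) = -6 + (-1887 - S) = -1893 - S)
E = 51 (E = 25*2 + 1 = 50 + 1 = 51)
1/(E + r(-2867)) = 1/(51 + (-1893 - 1*(-2867))) = 1/(51 + (-1893 + 2867)) = 1/(51 + 974) = 1/1025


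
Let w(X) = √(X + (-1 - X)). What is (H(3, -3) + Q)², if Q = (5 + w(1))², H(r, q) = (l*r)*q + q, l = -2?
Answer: 1421 + 780*I ≈ 1421.0 + 780.0*I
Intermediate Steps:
H(r, q) = q - 2*q*r (H(r, q) = (-2*r)*q + q = -2*q*r + q = q - 2*q*r)
w(X) = I (w(X) = √(-1) = I)
Q = (5 + I)² ≈ 24.0 + 10.0*I
(H(3, -3) + Q)² = (-3*(1 - 2*3) + (5 + I)²)² = (-3*(1 - 6) + (5 + I)²)² = (-3*(-5) + (5 + I)²)² = (15 + (5 + I)²)²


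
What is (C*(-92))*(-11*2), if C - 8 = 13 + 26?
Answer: 95128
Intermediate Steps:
C = 47 (C = 8 + (13 + 26) = 8 + 39 = 47)
(C*(-92))*(-11*2) = (47*(-92))*(-11*2) = -4324*(-22) = 95128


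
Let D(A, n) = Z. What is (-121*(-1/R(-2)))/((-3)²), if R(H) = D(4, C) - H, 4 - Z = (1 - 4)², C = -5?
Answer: -121/27 ≈ -4.4815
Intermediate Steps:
Z = -5 (Z = 4 - (1 - 4)² = 4 - 1*(-3)² = 4 - 1*9 = 4 - 9 = -5)
D(A, n) = -5
R(H) = -5 - H
(-121*(-1/R(-2)))/((-3)²) = (-121*(-1/(-5 - 1*(-2))))/((-3)²) = -121*(-1/(-5 + 2))/9 = -121/((-1*(-3)))*(⅑) = -121/3*(⅑) = -121*⅓*(⅑) = -121/3*⅑ = -121/27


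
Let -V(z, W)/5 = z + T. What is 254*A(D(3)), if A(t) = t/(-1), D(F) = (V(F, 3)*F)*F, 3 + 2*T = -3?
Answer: 0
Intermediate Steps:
T = -3 (T = -3/2 + (½)*(-3) = -3/2 - 3/2 = -3)
V(z, W) = 15 - 5*z (V(z, W) = -5*(z - 3) = -5*(-3 + z) = 15 - 5*z)
D(F) = F²*(15 - 5*F) (D(F) = ((15 - 5*F)*F)*F = (F*(15 - 5*F))*F = F²*(15 - 5*F))
A(t) = -t (A(t) = t*(-1) = -t)
254*A(D(3)) = 254*(-5*3²*(3 - 1*3)) = 254*(-5*9*(3 - 3)) = 254*(-5*9*0) = 254*(-1*0) = 254*0 = 0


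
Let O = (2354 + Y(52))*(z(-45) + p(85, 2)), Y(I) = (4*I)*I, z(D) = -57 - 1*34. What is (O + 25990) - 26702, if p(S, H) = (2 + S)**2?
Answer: 98484548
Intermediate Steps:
z(D) = -91 (z(D) = -57 - 34 = -91)
Y(I) = 4*I**2
O = 98485260 (O = (2354 + 4*52**2)*(-91 + (2 + 85)**2) = (2354 + 4*2704)*(-91 + 87**2) = (2354 + 10816)*(-91 + 7569) = 13170*7478 = 98485260)
(O + 25990) - 26702 = (98485260 + 25990) - 26702 = 98511250 - 26702 = 98484548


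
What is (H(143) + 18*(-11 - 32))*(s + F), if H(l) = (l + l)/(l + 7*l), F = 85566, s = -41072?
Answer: -68854465/2 ≈ -3.4427e+7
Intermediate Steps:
H(l) = ¼ (H(l) = (2*l)/((8*l)) = (2*l)*(1/(8*l)) = ¼)
(H(143) + 18*(-11 - 32))*(s + F) = (¼ + 18*(-11 - 32))*(-41072 + 85566) = (¼ + 18*(-43))*44494 = (¼ - 774)*44494 = -3095/4*44494 = -68854465/2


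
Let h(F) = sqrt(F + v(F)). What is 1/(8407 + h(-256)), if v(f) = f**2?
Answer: 8407/70612369 - 16*sqrt(255)/70612369 ≈ 0.00011544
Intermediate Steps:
h(F) = sqrt(F + F**2)
1/(8407 + h(-256)) = 1/(8407 + sqrt(-256*(1 - 256))) = 1/(8407 + sqrt(-256*(-255))) = 1/(8407 + sqrt(65280)) = 1/(8407 + 16*sqrt(255))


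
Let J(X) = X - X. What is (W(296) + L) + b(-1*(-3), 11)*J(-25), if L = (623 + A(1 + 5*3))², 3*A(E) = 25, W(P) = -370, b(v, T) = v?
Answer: 3583906/9 ≈ 3.9821e+5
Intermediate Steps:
J(X) = 0
A(E) = 25/3 (A(E) = (⅓)*25 = 25/3)
L = 3587236/9 (L = (623 + 25/3)² = (1894/3)² = 3587236/9 ≈ 3.9858e+5)
(W(296) + L) + b(-1*(-3), 11)*J(-25) = (-370 + 3587236/9) - 1*(-3)*0 = 3583906/9 + 3*0 = 3583906/9 + 0 = 3583906/9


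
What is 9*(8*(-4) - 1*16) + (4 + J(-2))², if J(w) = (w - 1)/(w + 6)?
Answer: -6743/16 ≈ -421.44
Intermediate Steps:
J(w) = (-1 + w)/(6 + w)
9*(8*(-4) - 1*16) + (4 + J(-2))² = 9*(8*(-4) - 1*16) + (4 + (-1 - 2)/(6 - 2))² = 9*(-32 - 16) + (4 - 3/4)² = 9*(-48) + (4 + (¼)*(-3))² = -432 + (4 - ¾)² = -432 + (13/4)² = -432 + 169/16 = -6743/16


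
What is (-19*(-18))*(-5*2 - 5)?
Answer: -5130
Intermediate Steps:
(-19*(-18))*(-5*2 - 5) = 342*(-10 - 5) = 342*(-15) = -5130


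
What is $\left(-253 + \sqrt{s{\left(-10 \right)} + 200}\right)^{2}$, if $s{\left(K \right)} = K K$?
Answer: $64309 - 5060 \sqrt{3} \approx 55545.0$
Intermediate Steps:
$s{\left(K \right)} = K^{2}$
$\left(-253 + \sqrt{s{\left(-10 \right)} + 200}\right)^{2} = \left(-253 + \sqrt{\left(-10\right)^{2} + 200}\right)^{2} = \left(-253 + \sqrt{100 + 200}\right)^{2} = \left(-253 + \sqrt{300}\right)^{2} = \left(-253 + 10 \sqrt{3}\right)^{2}$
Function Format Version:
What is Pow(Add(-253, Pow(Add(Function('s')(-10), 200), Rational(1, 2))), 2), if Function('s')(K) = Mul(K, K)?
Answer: Add(64309, Mul(-5060, Pow(3, Rational(1, 2)))) ≈ 55545.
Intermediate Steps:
Function('s')(K) = Pow(K, 2)
Pow(Add(-253, Pow(Add(Function('s')(-10), 200), Rational(1, 2))), 2) = Pow(Add(-253, Pow(Add(Pow(-10, 2), 200), Rational(1, 2))), 2) = Pow(Add(-253, Pow(Add(100, 200), Rational(1, 2))), 2) = Pow(Add(-253, Pow(300, Rational(1, 2))), 2) = Pow(Add(-253, Mul(10, Pow(3, Rational(1, 2)))), 2)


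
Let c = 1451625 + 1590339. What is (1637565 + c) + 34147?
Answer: 4713676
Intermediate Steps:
c = 3041964
(1637565 + c) + 34147 = (1637565 + 3041964) + 34147 = 4679529 + 34147 = 4713676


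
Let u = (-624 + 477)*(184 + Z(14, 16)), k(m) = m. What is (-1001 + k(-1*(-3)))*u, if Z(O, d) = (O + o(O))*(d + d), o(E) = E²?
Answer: 1012858224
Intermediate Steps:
Z(O, d) = 2*d*(O + O²) (Z(O, d) = (O + O²)*(d + d) = (O + O²)*(2*d) = 2*d*(O + O²))
u = -1014888 (u = (-624 + 477)*(184 + 2*14*16*(1 + 14)) = -147*(184 + 2*14*16*15) = -147*(184 + 6720) = -147*6904 = -1014888)
(-1001 + k(-1*(-3)))*u = (-1001 - 1*(-3))*(-1014888) = (-1001 + 3)*(-1014888) = -998*(-1014888) = 1012858224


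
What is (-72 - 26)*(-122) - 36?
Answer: 11920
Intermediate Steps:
(-72 - 26)*(-122) - 36 = -98*(-122) - 36 = 11956 - 36 = 11920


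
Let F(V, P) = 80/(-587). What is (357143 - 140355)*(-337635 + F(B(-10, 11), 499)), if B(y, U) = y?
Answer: -42965609358100/587 ≈ -7.3195e+10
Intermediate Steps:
F(V, P) = -80/587 (F(V, P) = 80*(-1/587) = -80/587)
(357143 - 140355)*(-337635 + F(B(-10, 11), 499)) = (357143 - 140355)*(-337635 - 80/587) = 216788*(-198191825/587) = -42965609358100/587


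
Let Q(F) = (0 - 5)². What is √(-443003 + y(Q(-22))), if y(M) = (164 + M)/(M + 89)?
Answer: I*√639693938/38 ≈ 665.58*I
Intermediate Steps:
Q(F) = 25 (Q(F) = (-5)² = 25)
y(M) = (164 + M)/(89 + M)
√(-443003 + y(Q(-22))) = √(-443003 + (164 + 25)/(89 + 25)) = √(-443003 + 189/114) = √(-443003 + (1/114)*189) = √(-443003 + 63/38) = √(-16834051/38) = I*√639693938/38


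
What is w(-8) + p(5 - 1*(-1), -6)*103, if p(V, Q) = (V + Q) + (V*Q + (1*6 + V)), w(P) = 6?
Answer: -2466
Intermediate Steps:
p(V, Q) = 6 + Q + 2*V + Q*V (p(V, Q) = (Q + V) + (Q*V + (6 + V)) = (Q + V) + (6 + V + Q*V) = 6 + Q + 2*V + Q*V)
w(-8) + p(5 - 1*(-1), -6)*103 = 6 + (6 - 6 + 2*(5 - 1*(-1)) - 6*(5 - 1*(-1)))*103 = 6 + (6 - 6 + 2*(5 + 1) - 6*(5 + 1))*103 = 6 + (6 - 6 + 2*6 - 6*6)*103 = 6 + (6 - 6 + 12 - 36)*103 = 6 - 24*103 = 6 - 2472 = -2466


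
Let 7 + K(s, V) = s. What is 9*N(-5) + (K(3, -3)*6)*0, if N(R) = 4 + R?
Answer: -9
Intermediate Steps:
K(s, V) = -7 + s
9*N(-5) + (K(3, -3)*6)*0 = 9*(4 - 5) + ((-7 + 3)*6)*0 = 9*(-1) - 4*6*0 = -9 - 24*0 = -9 + 0 = -9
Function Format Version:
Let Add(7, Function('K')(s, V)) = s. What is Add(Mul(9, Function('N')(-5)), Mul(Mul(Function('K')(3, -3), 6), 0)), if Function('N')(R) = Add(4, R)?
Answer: -9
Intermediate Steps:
Function('K')(s, V) = Add(-7, s)
Add(Mul(9, Function('N')(-5)), Mul(Mul(Function('K')(3, -3), 6), 0)) = Add(Mul(9, Add(4, -5)), Mul(Mul(Add(-7, 3), 6), 0)) = Add(Mul(9, -1), Mul(Mul(-4, 6), 0)) = Add(-9, Mul(-24, 0)) = Add(-9, 0) = -9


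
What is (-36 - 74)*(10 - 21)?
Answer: 1210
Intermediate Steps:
(-36 - 74)*(10 - 21) = -110*(-11) = 1210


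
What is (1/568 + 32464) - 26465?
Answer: 3407433/568 ≈ 5999.0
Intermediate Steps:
(1/568 + 32464) - 26465 = 18439553/568 - 26465 = 3407433/568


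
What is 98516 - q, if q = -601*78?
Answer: 145394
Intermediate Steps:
q = -46878
98516 - q = 98516 - 1*(-46878) = 98516 + 46878 = 145394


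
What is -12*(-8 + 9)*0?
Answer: 0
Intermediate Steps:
-12*(-8 + 9)*0 = -12*1*0 = -12*0 = 0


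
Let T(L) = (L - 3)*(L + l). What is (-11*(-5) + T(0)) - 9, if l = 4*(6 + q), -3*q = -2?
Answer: -34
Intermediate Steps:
q = ⅔ (q = -⅓*(-2) = ⅔ ≈ 0.66667)
l = 80/3 (l = 4*(6 + ⅔) = 4*(20/3) = 80/3 ≈ 26.667)
T(L) = (-3 + L)*(80/3 + L) (T(L) = (L - 3)*(L + 80/3) = (-3 + L)*(80/3 + L))
(-11*(-5) + T(0)) - 9 = (-11*(-5) + (-80 + 0² + (71/3)*0)) - 9 = (55 + (-80 + 0 + 0)) - 9 = (55 - 80) - 9 = -25 - 9 = -34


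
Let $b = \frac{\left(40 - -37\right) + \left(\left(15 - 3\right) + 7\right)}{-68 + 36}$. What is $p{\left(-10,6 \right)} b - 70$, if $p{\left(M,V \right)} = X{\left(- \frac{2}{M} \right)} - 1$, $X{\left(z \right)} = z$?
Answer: $- \frac{338}{5} \approx -67.6$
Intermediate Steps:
$p{\left(M,V \right)} = -1 - \frac{2}{M}$ ($p{\left(M,V \right)} = - \frac{2}{M} - 1 = -1 - \frac{2}{M}$)
$b = -3$ ($b = \frac{\left(40 + 37\right) + \left(12 + 7\right)}{-32} = \left(77 + 19\right) \left(- \frac{1}{32}\right) = 96 \left(- \frac{1}{32}\right) = -3$)
$p{\left(-10,6 \right)} b - 70 = \frac{-2 - -10}{-10} \left(-3\right) - 70 = - \frac{-2 + 10}{10} \left(-3\right) - 70 = \left(- \frac{1}{10}\right) 8 \left(-3\right) - 70 = \left(- \frac{4}{5}\right) \left(-3\right) - 70 = \frac{12}{5} - 70 = - \frac{338}{5}$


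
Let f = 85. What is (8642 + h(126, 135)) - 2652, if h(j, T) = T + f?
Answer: 6210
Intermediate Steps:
h(j, T) = 85 + T (h(j, T) = T + 85 = 85 + T)
(8642 + h(126, 135)) - 2652 = (8642 + (85 + 135)) - 2652 = (8642 + 220) - 2652 = 8862 - 2652 = 6210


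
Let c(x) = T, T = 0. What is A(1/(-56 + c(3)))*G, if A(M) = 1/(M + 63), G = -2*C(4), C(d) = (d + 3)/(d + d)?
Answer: -98/3527 ≈ -0.027786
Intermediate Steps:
c(x) = 0
C(d) = (3 + d)/(2*d) (C(d) = (3 + d)/((2*d)) = (3 + d)*(1/(2*d)) = (3 + d)/(2*d))
G = -7/4 (G = -(3 + 4)/4 = -7/4 ≈ -1.7500)
A(M) = 1/(63 + M)
A(1/(-56 + c(3)))*G = -7/4/(63 + 1/(-56 + 0)) = -7/4/(63 + 1/(-56)) = -7/4/(63 - 1/56) = -7/4/(3527/56) = (56/3527)*(-7/4) = -98/3527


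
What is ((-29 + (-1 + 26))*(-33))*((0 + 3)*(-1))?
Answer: -396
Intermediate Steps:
((-29 + (-1 + 26))*(-33))*((0 + 3)*(-1)) = ((-29 + 25)*(-33))*(3*(-1)) = -4*(-33)*(-3) = 132*(-3) = -396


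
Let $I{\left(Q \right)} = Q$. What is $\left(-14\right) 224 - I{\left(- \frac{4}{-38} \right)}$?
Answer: $- \frac{59586}{19} \approx -3136.1$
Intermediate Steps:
$\left(-14\right) 224 - I{\left(- \frac{4}{-38} \right)} = \left(-14\right) 224 - - \frac{4}{-38} = -3136 - \left(-4\right) \left(- \frac{1}{38}\right) = -3136 - \frac{2}{19} = - \frac{59586}{19}$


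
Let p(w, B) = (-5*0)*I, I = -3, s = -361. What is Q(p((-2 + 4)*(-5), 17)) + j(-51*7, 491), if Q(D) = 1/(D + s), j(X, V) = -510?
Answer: -184111/361 ≈ -510.00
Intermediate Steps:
p(w, B) = 0 (p(w, B) = -5*0*(-3) = 0*(-3) = 0)
Q(D) = 1/(-361 + D) (Q(D) = 1/(D - 361) = 1/(-361 + D))
Q(p((-2 + 4)*(-5), 17)) + j(-51*7, 491) = 1/(-361 + 0) - 510 = 1/(-361) - 510 = -1/361 - 510 = -184111/361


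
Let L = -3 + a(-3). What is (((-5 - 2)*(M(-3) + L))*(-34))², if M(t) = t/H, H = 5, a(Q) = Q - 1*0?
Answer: 61685316/25 ≈ 2.4674e+6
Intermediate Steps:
a(Q) = Q (a(Q) = Q + 0 = Q)
M(t) = t/5
L = -6 (L = -3 - 3 = -6)
(((-5 - 2)*(M(-3) + L))*(-34))² = (((-5 - 2)*((⅕)*(-3) - 6))*(-34))² = (-7*(-⅗ - 6)*(-34))² = (-7*(-33/5)*(-34))² = ((231/5)*(-34))² = (-7854/5)² = 61685316/25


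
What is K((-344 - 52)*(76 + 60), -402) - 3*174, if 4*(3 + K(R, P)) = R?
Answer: -13989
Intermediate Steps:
K(R, P) = -3 + R/4
K((-344 - 52)*(76 + 60), -402) - 3*174 = (-3 + ((-344 - 52)*(76 + 60))/4) - 3*174 = (-3 + (-396*136)/4) - 1*522 = (-3 + (1/4)*(-53856)) - 522 = (-3 - 13464) - 522 = -13467 - 522 = -13989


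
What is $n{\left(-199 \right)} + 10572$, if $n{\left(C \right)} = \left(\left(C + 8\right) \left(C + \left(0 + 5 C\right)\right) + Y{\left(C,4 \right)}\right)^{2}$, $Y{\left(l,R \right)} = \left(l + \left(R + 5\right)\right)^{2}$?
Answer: $69777346288$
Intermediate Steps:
$Y{\left(l,R \right)} = \left(5 + R + l\right)^{2}$ ($Y{\left(l,R \right)} = \left(l + \left(5 + R\right)\right)^{2} = \left(5 + R + l\right)^{2}$)
$n{\left(C \right)} = \left(\left(9 + C\right)^{2} + 6 C \left(8 + C\right)\right)^{2}$ ($n{\left(C \right)} = \left(\left(C + 8\right) \left(C + \left(0 + 5 C\right)\right) + \left(5 + 4 + C\right)^{2}\right)^{2} = \left(\left(8 + C\right) \left(C + 5 C\right) + \left(9 + C\right)^{2}\right)^{2} = \left(\left(8 + C\right) 6 C + \left(9 + C\right)^{2}\right)^{2} = \left(6 C \left(8 + C\right) + \left(9 + C\right)^{2}\right)^{2} = \left(\left(9 + C\right)^{2} + 6 C \left(8 + C\right)\right)^{2}$)
$n{\left(-199 \right)} + 10572 = \left(\left(9 - 199\right)^{2} + 6 \left(-199\right)^{2} + 48 \left(-199\right)\right)^{2} + 10572 = \left(\left(-190\right)^{2} + 6 \cdot 39601 - 9552\right)^{2} + 10572 = \left(36100 + 237606 - 9552\right)^{2} + 10572 = 264154^{2} + 10572 = 69777335716 + 10572 = 69777346288$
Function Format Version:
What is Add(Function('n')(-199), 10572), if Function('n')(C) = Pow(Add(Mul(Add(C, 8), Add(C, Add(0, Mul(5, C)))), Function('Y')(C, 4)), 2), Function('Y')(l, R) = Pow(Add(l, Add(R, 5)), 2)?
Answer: 69777346288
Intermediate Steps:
Function('Y')(l, R) = Pow(Add(5, R, l), 2) (Function('Y')(l, R) = Pow(Add(l, Add(5, R)), 2) = Pow(Add(5, R, l), 2))
Function('n')(C) = Pow(Add(Pow(Add(9, C), 2), Mul(6, C, Add(8, C))), 2) (Function('n')(C) = Pow(Add(Mul(Add(C, 8), Add(C, Add(0, Mul(5, C)))), Pow(Add(5, 4, C), 2)), 2) = Pow(Add(Mul(Add(8, C), Add(C, Mul(5, C))), Pow(Add(9, C), 2)), 2) = Pow(Add(Mul(Add(8, C), Mul(6, C)), Pow(Add(9, C), 2)), 2) = Pow(Add(Mul(6, C, Add(8, C)), Pow(Add(9, C), 2)), 2) = Pow(Add(Pow(Add(9, C), 2), Mul(6, C, Add(8, C))), 2))
Add(Function('n')(-199), 10572) = Add(Pow(Add(Pow(Add(9, -199), 2), Mul(6, Pow(-199, 2)), Mul(48, -199)), 2), 10572) = Add(Pow(Add(Pow(-190, 2), Mul(6, 39601), -9552), 2), 10572) = Add(Pow(Add(36100, 237606, -9552), 2), 10572) = Add(Pow(264154, 2), 10572) = Add(69777335716, 10572) = 69777346288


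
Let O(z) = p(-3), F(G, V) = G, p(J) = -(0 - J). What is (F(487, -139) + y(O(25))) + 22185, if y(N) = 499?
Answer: 23171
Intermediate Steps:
p(J) = J (p(J) = -(-1)*J = J)
O(z) = -3
(F(487, -139) + y(O(25))) + 22185 = (487 + 499) + 22185 = 986 + 22185 = 23171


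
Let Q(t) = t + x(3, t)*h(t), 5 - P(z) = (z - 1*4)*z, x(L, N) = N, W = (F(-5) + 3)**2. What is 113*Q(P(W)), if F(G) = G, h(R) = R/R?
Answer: 1130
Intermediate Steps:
h(R) = 1
W = 4 (W = (-5 + 3)**2 = (-2)**2 = 4)
P(z) = 5 - z*(-4 + z) (P(z) = 5 - (z - 1*4)*z = 5 - (z - 4)*z = 5 - (-4 + z)*z = 5 - z*(-4 + z))
Q(t) = 2*t (Q(t) = t + t*1 = t + t = 2*t)
113*Q(P(W)) = 113*(2*(5 - 1*4**2 + 4*4)) = 113*(2*(5 - 1*16 + 16)) = 113*(2*(5 - 16 + 16)) = 113*(2*5) = 113*10 = 1130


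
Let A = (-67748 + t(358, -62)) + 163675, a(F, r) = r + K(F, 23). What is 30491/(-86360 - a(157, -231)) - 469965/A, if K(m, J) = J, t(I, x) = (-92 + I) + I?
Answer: -43432361221/8318061752 ≈ -5.2215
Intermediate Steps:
t(I, x) = -92 + 2*I
a(F, r) = 23 + r (a(F, r) = r + 23 = 23 + r)
A = 96551 (A = (-67748 + (-92 + 2*358)) + 163675 = (-67748 + (-92 + 716)) + 163675 = (-67748 + 624) + 163675 = -67124 + 163675 = 96551)
30491/(-86360 - a(157, -231)) - 469965/A = 30491/(-86360 - (23 - 231)) - 469965/96551 = 30491/(-86360 - 1*(-208)) - 469965*1/96551 = 30491/(-86360 + 208) - 469965/96551 = 30491/(-86152) - 469965/96551 = 30491*(-1/86152) - 469965/96551 = -30491/86152 - 469965/96551 = -43432361221/8318061752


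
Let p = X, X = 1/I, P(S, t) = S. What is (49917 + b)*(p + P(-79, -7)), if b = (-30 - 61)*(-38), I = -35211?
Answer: -148471636250/35211 ≈ -4.2166e+6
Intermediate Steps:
X = -1/35211 (X = 1/(-35211) = -1/35211 ≈ -2.8400e-5)
b = 3458 (b = -91*(-38) = 3458)
p = -1/35211 ≈ -2.8400e-5
(49917 + b)*(p + P(-79, -7)) = (49917 + 3458)*(-1/35211 - 79) = 53375*(-2781670/35211) = -148471636250/35211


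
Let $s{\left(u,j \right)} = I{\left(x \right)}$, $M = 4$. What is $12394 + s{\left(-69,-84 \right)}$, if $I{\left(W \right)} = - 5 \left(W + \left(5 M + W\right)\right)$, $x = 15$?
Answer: $12144$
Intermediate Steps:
$I{\left(W \right)} = -100 - 10 W$ ($I{\left(W \right)} = - 5 \left(W + \left(5 \cdot 4 + W\right)\right) = - 5 \left(W + \left(20 + W\right)\right) = - 5 \left(20 + 2 W\right) = -100 - 10 W$)
$s{\left(u,j \right)} = -250$ ($s{\left(u,j \right)} = -100 - 150 = -250$)
$12394 + s{\left(-69,-84 \right)} = 12394 - 250 = 12144$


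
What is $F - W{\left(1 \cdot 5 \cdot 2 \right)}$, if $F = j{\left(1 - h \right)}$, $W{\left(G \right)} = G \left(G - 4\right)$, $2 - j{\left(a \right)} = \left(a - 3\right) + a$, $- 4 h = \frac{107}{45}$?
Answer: $- \frac{5237}{90} \approx -58.189$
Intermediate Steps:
$h = - \frac{107}{180}$ ($h = - \frac{107 \cdot \frac{1}{45}}{4} = \left(- \frac{1}{4}\right) \frac{107}{45} = - \frac{107}{180} \approx -0.59444$)
$j{\left(a \right)} = 5 - 2 a$ ($j{\left(a \right)} = 2 - \left(\left(a - 3\right) + a\right) = 2 - \left(\left(-3 + a\right) + a\right) = 2 - \left(-3 + 2 a\right) = 5 - 2 a$)
$W{\left(G \right)} = G \left(-4 + G\right)$
$F = \frac{163}{90}$ ($F = 5 - 2 \left(1 - - \frac{107}{180}\right) = 5 - 2 \left(1 + \frac{107}{180}\right) = 5 - \frac{287}{90} = \frac{163}{90} \approx 1.8111$)
$F - W{\left(1 \cdot 5 \cdot 2 \right)} = \frac{163}{90} - 1 \cdot 5 \cdot 2 \left(-4 + 1 \cdot 5 \cdot 2\right) = \frac{163}{90} - 5 \cdot 2 \left(-4 + 5 \cdot 2\right) = \frac{163}{90} - 10 \left(-4 + 10\right) = \frac{163}{90} - 10 \cdot 6 = \frac{163}{90} - 60 = - \frac{5237}{90}$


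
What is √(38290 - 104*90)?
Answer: √28930 ≈ 170.09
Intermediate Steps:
√(38290 - 104*90) = √(38290 - 9360) = √28930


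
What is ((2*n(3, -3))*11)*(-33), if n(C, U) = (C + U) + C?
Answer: -2178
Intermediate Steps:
n(C, U) = U + 2*C
((2*n(3, -3))*11)*(-33) = ((2*(-3 + 2*3))*11)*(-33) = ((2*(-3 + 6))*11)*(-33) = ((2*3)*11)*(-33) = (6*11)*(-33) = 66*(-33) = -2178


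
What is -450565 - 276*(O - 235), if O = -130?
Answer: -349825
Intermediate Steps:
-450565 - 276*(O - 235) = -450565 - 276*(-130 - 235) = -450565 - 276*(-365) = -450565 - 1*(-100740) = -450565 + 100740 = -349825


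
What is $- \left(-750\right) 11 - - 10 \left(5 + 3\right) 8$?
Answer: $8890$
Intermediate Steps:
$- \left(-750\right) 11 - - 10 \left(5 + 3\right) 8 = \left(-1\right) \left(-8250\right) - \left(-10\right) 8 \cdot 8 = 8250 - \left(-80\right) 8 = 8250 - -640 = 8250 + 640 = 8890$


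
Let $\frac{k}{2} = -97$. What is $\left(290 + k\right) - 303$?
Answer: $-207$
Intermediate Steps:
$k = -194$ ($k = 2 \left(-97\right) = -194$)
$\left(290 + k\right) - 303 = \left(290 - 194\right) - 303 = 96 - 303 = -207$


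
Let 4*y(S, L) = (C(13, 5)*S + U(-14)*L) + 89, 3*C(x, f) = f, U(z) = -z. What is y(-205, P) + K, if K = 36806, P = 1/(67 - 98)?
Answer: 3417073/93 ≈ 36743.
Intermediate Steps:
P = -1/31 (P = 1/(-31) = -1/31 ≈ -0.032258)
C(x, f) = f/3
y(S, L) = 89/4 + 5*S/12 + 7*L/2 (y(S, L) = ((((1/3)*5)*S + (-1*(-14))*L) + 89)/4 = ((5*S/3 + 14*L) + 89)/4 = ((14*L + 5*S/3) + 89)/4 = (89 + 14*L + 5*S/3)/4 = 89/4 + 5*S/12 + 7*L/2)
y(-205, P) + K = (89/4 + (5/12)*(-205) + (7/2)*(-1/31)) + 36806 = (89/4 - 1025/12 - 7/62) + 36806 = -5885/93 + 36806 = 3417073/93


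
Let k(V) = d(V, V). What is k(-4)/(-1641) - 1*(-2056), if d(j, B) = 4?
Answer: 3373892/1641 ≈ 2056.0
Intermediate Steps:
k(V) = 4
k(-4)/(-1641) - 1*(-2056) = 4/(-1641) - 1*(-2056) = 4*(-1/1641) + 2056 = -4/1641 + 2056 = 3373892/1641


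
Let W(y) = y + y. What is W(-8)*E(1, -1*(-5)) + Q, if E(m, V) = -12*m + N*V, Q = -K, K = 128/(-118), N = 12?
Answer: -45248/59 ≈ -766.92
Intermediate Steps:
K = -64/59 (K = 128*(-1/118) = -64/59 ≈ -1.0847)
W(y) = 2*y
Q = 64/59 (Q = -1*(-64/59) = 64/59 ≈ 1.0847)
E(m, V) = -12*m + 12*V
W(-8)*E(1, -1*(-5)) + Q = (2*(-8))*(-12*1 + 12*(-1*(-5))) + 64/59 = -16*(-12 + 12*5) + 64/59 = -16*(-12 + 60) + 64/59 = -16*48 + 64/59 = -768 + 64/59 = -45248/59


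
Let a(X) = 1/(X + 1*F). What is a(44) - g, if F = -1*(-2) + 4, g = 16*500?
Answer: -399999/50 ≈ -8000.0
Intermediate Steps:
g = 8000
F = 6 (F = 2 + 4 = 6)
a(X) = 1/(6 + X) (a(X) = 1/(X + 1*6) = 1/(X + 6) = 1/(6 + X))
a(44) - g = 1/(6 + 44) - 1*8000 = 1/50 - 8000 = -399999/50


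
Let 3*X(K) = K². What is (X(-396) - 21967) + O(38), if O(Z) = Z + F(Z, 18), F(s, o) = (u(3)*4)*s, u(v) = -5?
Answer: 29583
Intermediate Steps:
X(K) = K²/3
F(s, o) = -20*s (F(s, o) = (-5*4)*s = -20*s)
O(Z) = -19*Z (O(Z) = Z - 20*Z = -19*Z)
(X(-396) - 21967) + O(38) = ((⅓)*(-396)² - 21967) - 19*38 = ((⅓)*156816 - 21967) - 722 = (52272 - 21967) - 722 = 30305 - 722 = 29583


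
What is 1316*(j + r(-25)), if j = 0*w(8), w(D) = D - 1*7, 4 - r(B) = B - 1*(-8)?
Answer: 27636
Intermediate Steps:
r(B) = -4 - B (r(B) = 4 - (B - 1*(-8)) = 4 - (B + 8) = 4 - (8 + B) = 4 + (-8 - B) = -4 - B)
w(D) = -7 + D (w(D) = D - 7 = -7 + D)
j = 0 (j = 0*(-7 + 8) = 0*1 = 0)
1316*(j + r(-25)) = 1316*(0 + (-4 - 1*(-25))) = 1316*(0 + (-4 + 25)) = 1316*(0 + 21) = 1316*21 = 27636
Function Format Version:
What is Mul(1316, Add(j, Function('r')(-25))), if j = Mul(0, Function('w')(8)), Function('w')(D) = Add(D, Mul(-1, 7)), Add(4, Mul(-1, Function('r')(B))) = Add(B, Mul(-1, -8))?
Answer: 27636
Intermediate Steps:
Function('r')(B) = Add(-4, Mul(-1, B)) (Function('r')(B) = Add(4, Mul(-1, Add(B, Mul(-1, -8)))) = Add(4, Mul(-1, Add(B, 8))) = Add(4, Mul(-1, Add(8, B))) = Add(4, Add(-8, Mul(-1, B))) = Add(-4, Mul(-1, B)))
Function('w')(D) = Add(-7, D) (Function('w')(D) = Add(D, -7) = Add(-7, D))
j = 0 (j = Mul(0, Add(-7, 8)) = Mul(0, 1) = 0)
Mul(1316, Add(j, Function('r')(-25))) = Mul(1316, Add(0, Add(-4, Mul(-1, -25)))) = Mul(1316, Add(0, Add(-4, 25))) = Mul(1316, Add(0, 21)) = Mul(1316, 21) = 27636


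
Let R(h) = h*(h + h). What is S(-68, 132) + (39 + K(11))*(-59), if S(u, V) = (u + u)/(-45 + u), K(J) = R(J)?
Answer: -1873291/113 ≈ -16578.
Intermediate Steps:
R(h) = 2*h**2 (R(h) = h*(2*h) = 2*h**2)
K(J) = 2*J**2
S(u, V) = 2*u/(-45 + u) (S(u, V) = (2*u)/(-45 + u) = 2*u/(-45 + u))
S(-68, 132) + (39 + K(11))*(-59) = 2*(-68)/(-45 - 68) + (39 + 2*11**2)*(-59) = 2*(-68)/(-113) + (39 + 2*121)*(-59) = 2*(-68)*(-1/113) + (39 + 242)*(-59) = 136/113 + 281*(-59) = 136/113 - 16579 = -1873291/113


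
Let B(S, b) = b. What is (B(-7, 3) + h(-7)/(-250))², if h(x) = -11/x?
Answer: 27447121/3062500 ≈ 8.9623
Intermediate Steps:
(B(-7, 3) + h(-7)/(-250))² = (3 - 11/(-7)/(-250))² = (3 - 11*(-⅐)*(-1/250))² = (3 + (11/7)*(-1/250))² = (3 - 11/1750)² = (5239/1750)² = 27447121/3062500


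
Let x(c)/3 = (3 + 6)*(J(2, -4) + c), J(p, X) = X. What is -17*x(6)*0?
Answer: 0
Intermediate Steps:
x(c) = -108 + 27*c (x(c) = 3*((3 + 6)*(-4 + c)) = 3*(9*(-4 + c)) = 3*(-36 + 9*c) = -108 + 27*c)
-17*x(6)*0 = -17*(-108 + 27*6)*0 = -17*(-108 + 162)*0 = -17*54*0 = -918*0 = 0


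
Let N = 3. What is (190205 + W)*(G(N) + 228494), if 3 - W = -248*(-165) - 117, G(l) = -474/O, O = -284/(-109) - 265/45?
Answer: 110028440920040/3221 ≈ 3.4160e+10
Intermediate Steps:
O = -3221/981 (O = -284*(-1/109) - 265*1/45 = 284/109 - 53/9 = -3221/981 ≈ -3.2834)
G(l) = 464994/3221 (G(l) = -474/(-3221/981) = -474*(-981/3221) = 464994/3221)
W = -40800 (W = 3 - (-248*(-165) - 117) = 3 - (40920 - 117) = 3 - 1*40803 = 3 - 40803 = -40800)
(190205 + W)*(G(N) + 228494) = (190205 - 40800)*(464994/3221 + 228494) = 149405*(736444168/3221) = 110028440920040/3221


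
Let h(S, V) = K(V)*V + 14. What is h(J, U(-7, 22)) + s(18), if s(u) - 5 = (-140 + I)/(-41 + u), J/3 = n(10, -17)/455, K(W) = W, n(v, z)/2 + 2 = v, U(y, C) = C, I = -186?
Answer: 11895/23 ≈ 517.17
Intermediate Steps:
n(v, z) = -4 + 2*v
J = 48/455 (J = 3*((-4 + 2*10)/455) = 3*((-4 + 20)*(1/455)) = 3*(16*(1/455)) = 3*(16/455) = 48/455 ≈ 0.10549)
h(S, V) = 14 + V² (h(S, V) = V*V + 14 = V² + 14 = 14 + V²)
s(u) = 5 - 326/(-41 + u) (s(u) = 5 + (-140 - 186)/(-41 + u) = 5 - 326/(-41 + u))
h(J, U(-7, 22)) + s(18) = (14 + 22²) + (-531 + 5*18)/(-41 + 18) = (14 + 484) + (-531 + 90)/(-23) = 498 - 1/23*(-441) = 498 + 441/23 = 11895/23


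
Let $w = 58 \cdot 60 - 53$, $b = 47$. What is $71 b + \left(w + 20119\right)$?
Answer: $26883$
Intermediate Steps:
$w = 3427$ ($w = 3480 - 53 = 3427$)
$71 b + \left(w + 20119\right) = 71 \cdot 47 + \left(3427 + 20119\right) = 3337 + 23546 = 26883$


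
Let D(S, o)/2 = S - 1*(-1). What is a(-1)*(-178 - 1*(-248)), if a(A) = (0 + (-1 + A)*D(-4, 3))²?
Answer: 10080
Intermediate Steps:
D(S, o) = 2 + 2*S (D(S, o) = 2*(S - 1*(-1)) = 2*(S + 1) = 2*(1 + S) = 2 + 2*S)
a(A) = (6 - 6*A)² (a(A) = (0 + (-1 + A)*(2 + 2*(-4)))² = (0 + (-1 + A)*(2 - 8))² = (0 + (-1 + A)*(-6))² = (0 + (6 - 6*A))² = (6 - 6*A)²)
a(-1)*(-178 - 1*(-248)) = (36*(-1 - 1)²)*(-178 - 1*(-248)) = (36*(-2)²)*(-178 + 248) = (36*4)*70 = 144*70 = 10080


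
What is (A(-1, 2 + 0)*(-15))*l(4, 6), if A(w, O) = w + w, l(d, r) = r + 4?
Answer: 300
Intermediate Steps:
l(d, r) = 4 + r
A(w, O) = 2*w
(A(-1, 2 + 0)*(-15))*l(4, 6) = ((2*(-1))*(-15))*(4 + 6) = -2*(-15)*10 = 30*10 = 300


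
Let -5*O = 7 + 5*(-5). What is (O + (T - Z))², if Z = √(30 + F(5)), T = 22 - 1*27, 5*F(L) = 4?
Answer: 819/25 + 14*√770/25 ≈ 48.299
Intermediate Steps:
F(L) = ⅘ (F(L) = (⅕)*4 = ⅘)
T = -5 (T = 22 - 27 = -5)
Z = √770/5 (Z = √(30 + ⅘) = √(154/5) = √770/5 ≈ 5.5498)
O = 18/5 (O = -(7 + 5*(-5))/5 = -(7 - 25)/5 = -⅕*(-18) = 18/5 ≈ 3.6000)
(O + (T - Z))² = (18/5 + (-5 - √770/5))² = (-7/5 - √770/5)²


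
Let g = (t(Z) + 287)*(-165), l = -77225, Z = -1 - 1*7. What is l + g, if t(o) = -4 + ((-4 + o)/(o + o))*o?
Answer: -122930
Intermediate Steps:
Z = -8 (Z = -1 - 7 = -8)
t(o) = -6 + o/2 (t(o) = -4 + ((-4 + o)/((2*o)))*o = -4 + ((-4 + o)*(1/(2*o)))*o = -4 + ((-4 + o)/(2*o))*o = -4 + (-2 + o/2) = -6 + o/2)
g = -45705 (g = ((-6 + (½)*(-8)) + 287)*(-165) = ((-6 - 4) + 287)*(-165) = (-10 + 287)*(-165) = 277*(-165) = -45705)
l + g = -77225 - 45705 = -122930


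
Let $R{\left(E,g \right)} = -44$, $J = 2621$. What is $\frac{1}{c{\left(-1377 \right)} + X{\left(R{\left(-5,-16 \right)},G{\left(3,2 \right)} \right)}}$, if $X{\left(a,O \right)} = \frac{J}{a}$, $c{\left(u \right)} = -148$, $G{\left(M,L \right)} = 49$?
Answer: $- \frac{44}{9133} \approx -0.0048177$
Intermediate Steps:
$X{\left(a,O \right)} = \frac{2621}{a}$
$\frac{1}{c{\left(-1377 \right)} + X{\left(R{\left(-5,-16 \right)},G{\left(3,2 \right)} \right)}} = \frac{1}{-148 + \frac{2621}{-44}} = \frac{1}{-148 + 2621 \left(- \frac{1}{44}\right)} = \frac{1}{-148 - \frac{2621}{44}} = \frac{1}{- \frac{9133}{44}} = - \frac{44}{9133}$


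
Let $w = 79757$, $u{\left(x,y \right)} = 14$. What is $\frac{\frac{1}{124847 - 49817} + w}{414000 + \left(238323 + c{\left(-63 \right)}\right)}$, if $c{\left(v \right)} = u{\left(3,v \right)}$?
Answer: $\frac{5984167711}{48944845110} \approx 0.12226$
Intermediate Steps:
$c{\left(v \right)} = 14$
$\frac{\frac{1}{124847 - 49817} + w}{414000 + \left(238323 + c{\left(-63 \right)}\right)} = \frac{\frac{1}{124847 - 49817} + 79757}{414000 + \left(238323 + 14\right)} = \frac{\frac{1}{75030} + 79757}{414000 + 238337} = \frac{\frac{1}{75030} + 79757}{652337} = \frac{5984167711}{75030} \cdot \frac{1}{652337} = \frac{5984167711}{48944845110}$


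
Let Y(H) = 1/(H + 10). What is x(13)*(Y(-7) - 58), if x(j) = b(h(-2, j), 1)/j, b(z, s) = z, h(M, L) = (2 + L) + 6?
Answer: -1211/13 ≈ -93.154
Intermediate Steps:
h(M, L) = 8 + L
Y(H) = 1/(10 + H)
x(j) = (8 + j)/j
x(13)*(Y(-7) - 58) = ((8 + 13)/13)*(1/(10 - 7) - 58) = ((1/13)*21)*(1/3 - 58) = 21*(⅓ - 58)/13 = (21/13)*(-173/3) = -1211/13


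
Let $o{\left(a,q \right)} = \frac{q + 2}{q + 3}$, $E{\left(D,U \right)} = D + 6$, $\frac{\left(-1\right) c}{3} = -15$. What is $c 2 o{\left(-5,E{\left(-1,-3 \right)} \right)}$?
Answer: $\frac{315}{4} \approx 78.75$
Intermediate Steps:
$c = 45$ ($c = \left(-3\right) \left(-15\right) = 45$)
$E{\left(D,U \right)} = 6 + D$
$o{\left(a,q \right)} = \frac{2 + q}{3 + q}$
$c 2 o{\left(-5,E{\left(-1,-3 \right)} \right)} = 45 \cdot 2 \frac{2 + \left(6 - 1\right)}{3 + \left(6 - 1\right)} = 90 \frac{2 + 5}{3 + 5} = 90 \cdot \frac{1}{8} \cdot 7 = 90 \cdot \frac{7}{8} = \frac{315}{4}$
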